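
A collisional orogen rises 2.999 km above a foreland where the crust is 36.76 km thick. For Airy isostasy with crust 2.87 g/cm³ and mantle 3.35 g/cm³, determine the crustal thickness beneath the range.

Root depth r = h ρ_c / (ρ_m − ρ_c) = 2.999 km × 2.87 / 0.48 = 17.93 km.
Total thickness = T + h + r = 36.76 km + 2.999 km + 17.93 km = 57.7 km.

57.7 km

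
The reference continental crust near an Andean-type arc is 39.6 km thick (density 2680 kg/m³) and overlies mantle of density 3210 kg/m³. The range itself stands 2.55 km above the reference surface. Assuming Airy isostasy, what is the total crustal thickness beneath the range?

55 km

Root depth r = h ρ_c / (ρ_m − ρ_c) = 2.55 km × 2680 / 530 = 12.89 km.
Total thickness = T + h + r = 39.6 km + 2.55 km + 12.89 km = 55 km.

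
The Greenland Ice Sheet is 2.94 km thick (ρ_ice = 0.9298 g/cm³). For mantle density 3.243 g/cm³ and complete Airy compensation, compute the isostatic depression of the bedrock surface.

By Archimedes' principle applied to the lithosphere: the ice load ρ_ice t is balanced by mantle displaced below, ρ_m s.
s = t ρ_ice / ρ_m = 2.94 km × 0.9298/3.243 = 0.843 km.

0.843 km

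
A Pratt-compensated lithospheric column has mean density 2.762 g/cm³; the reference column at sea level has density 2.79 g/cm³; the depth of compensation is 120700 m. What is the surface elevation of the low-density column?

1220 m

ρ_ref D = ρ (D + h) → h = D (ρ_ref − ρ)/ρ.
h = 120700 m × (2.79 − 2.762)/2.762 = 1220 m.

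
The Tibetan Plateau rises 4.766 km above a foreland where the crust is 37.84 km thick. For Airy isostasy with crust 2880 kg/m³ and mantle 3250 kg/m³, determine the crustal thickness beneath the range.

79.7 km

Root depth r = h ρ_c / (ρ_m − ρ_c) = 4.766 km × 2880 / 370 = 37.1 km.
Total thickness = T + h + r = 37.84 km + 4.766 km + 37.1 km = 79.7 km.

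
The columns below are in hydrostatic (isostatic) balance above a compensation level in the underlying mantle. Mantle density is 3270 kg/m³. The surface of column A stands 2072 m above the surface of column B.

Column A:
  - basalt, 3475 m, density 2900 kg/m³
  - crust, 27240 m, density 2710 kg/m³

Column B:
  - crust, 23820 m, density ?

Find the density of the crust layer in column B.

2860 kg/m³

Take the compensation level at the base of the deeper column (depth z_c below the surface of column A) and equate Σ ρ_i t_i down to z_c; mantle fills any gap and the z_c terms cancel.
Column A: 3475×2900 + 27240×2710 + (z_c − 30715)×3270
Column B: 2072×0 + 23820×ρ + (z_c − 2072 − 23820)×3270
The z_c×3270 term appears on both sides and cancels. Collect the known terms of each column as K = Σ(ρt)_known − 3270 × (depth of known layers): K_A = 83897900 − 3270×30715 = −16540150; K_B = 0 − 3270×(2072 + 23820) = −84666840.
Balance: K_A = K_B + 23820×ρ, so ρ = (K_A − K_B)/23820 = 68126700/23820 = 2860 kg/m³.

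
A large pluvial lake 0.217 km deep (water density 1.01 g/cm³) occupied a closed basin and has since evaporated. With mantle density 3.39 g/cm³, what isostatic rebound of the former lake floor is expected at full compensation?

0.0647 km

u = d ρ_w/ρ_m = 0.217 km × 1.01/3.39 = 0.0647 km.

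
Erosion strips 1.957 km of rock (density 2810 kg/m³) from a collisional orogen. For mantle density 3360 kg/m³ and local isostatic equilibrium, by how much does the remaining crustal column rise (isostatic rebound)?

Unloading: uplift u = e ρ_c/ρ_m = 1.957 km × 2810/3360 = 1.64 km.

1.64 km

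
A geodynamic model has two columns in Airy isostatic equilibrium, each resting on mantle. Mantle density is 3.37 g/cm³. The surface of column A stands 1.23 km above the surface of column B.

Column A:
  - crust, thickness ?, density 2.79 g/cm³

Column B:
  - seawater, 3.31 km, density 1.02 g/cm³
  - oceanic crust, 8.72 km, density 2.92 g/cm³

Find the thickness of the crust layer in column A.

27.3 km

Take the compensation level at the base of the deeper column (depth z_c below the surface of column A) and equate Σ ρ_i t_i down to z_c; mantle fills any gap and the z_c terms cancel.
Column A: x×2.79 + (z_c − 0 − x)×3.37
Column B: 1.23×0 + 3.31×1.02 + 8.72×2.92 + (z_c − 1.23 − 12.03)×3.37
The z_c×3.37 term appears on both sides and cancels. Collect the known terms of each column as K = Σ(ρt)_known − 3.37 × (depth of known layers): K_A = 0 − 3.37×0 = 0; K_B = 28.8386 − 3.37×(1.23 + 12.03) = −15.8476.
Balance: K_A − x×(3.37 − 2.79) = K_B, so x = (K_A − K_B)/(3.37 − 2.79) = 15.8476/0.58 = 27.3 km.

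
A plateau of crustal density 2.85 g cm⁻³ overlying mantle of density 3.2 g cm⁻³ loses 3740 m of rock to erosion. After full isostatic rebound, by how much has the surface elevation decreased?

409 m

Rebound u = e ρ_c/ρ_m = 3740 m × 2.85/3.2 = 3331 m.
Net surface drop = e − u = 3740 m − 3331 m = e (ρ_m − ρ_c)/ρ_m = 409 m.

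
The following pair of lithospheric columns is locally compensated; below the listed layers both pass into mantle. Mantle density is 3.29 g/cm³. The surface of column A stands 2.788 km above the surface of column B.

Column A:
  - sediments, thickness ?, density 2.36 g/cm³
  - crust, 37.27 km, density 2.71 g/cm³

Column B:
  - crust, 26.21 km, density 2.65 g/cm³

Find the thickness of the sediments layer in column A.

Take the compensation level at the base of the deeper column (depth z_c below the surface of column A) and equate Σ ρ_i t_i down to z_c; mantle fills any gap and the z_c terms cancel.
Column A: x×2.36 + 37.27×2.71 + (z_c − 37.27 − x)×3.29
Column B: 2.788×0 + 26.21×2.65 + (z_c − 2.788 − 26.21)×3.29
The z_c×3.29 term appears on both sides and cancels. Collect the known terms of each column as K = Σ(ρt)_known − 3.29 × (depth of known layers): K_A = 101.0017 − 3.29×37.27 = −21.6166; K_B = 69.4565 − 3.29×(2.788 + 26.21) = −25.94692.
Balance: K_A − x×(3.29 − 2.36) = K_B, so x = (K_A − K_B)/(3.29 − 2.36) = 4.33032/0.93 = 4.66 km.

4.66 km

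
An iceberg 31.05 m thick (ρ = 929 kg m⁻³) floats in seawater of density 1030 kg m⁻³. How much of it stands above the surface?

3.04 m

Floating equilibrium: submerged depth d = t ρ_obj/ρ_fluid = 31.05 m × 929/1030 = 28.01 m.
Freeboard = t − d = 31.05 m − 28.01 m = 3.04 m.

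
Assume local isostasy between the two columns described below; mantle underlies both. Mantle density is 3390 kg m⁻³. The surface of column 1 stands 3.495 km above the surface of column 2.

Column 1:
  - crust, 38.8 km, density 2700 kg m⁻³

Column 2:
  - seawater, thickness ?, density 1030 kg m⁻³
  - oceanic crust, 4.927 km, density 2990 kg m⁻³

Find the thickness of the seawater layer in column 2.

Take the compensation level at the base of the deeper column (depth z_c below the surface of column 1) and equate Σ ρ_i t_i down to z_c; mantle fills any gap and the z_c terms cancel.
Column 1: 38.8×2700 + (z_c − 38.8)×3390
Column 2: 3.495×0 + x×1030 + 4.927×2990 + (z_c − 3.495 − 4.927 − x)×3390
The z_c×3390 term appears on both sides and cancels. Collect the known terms of each column as K = Σ(ρt)_known − 3390 × (depth of known layers): K_1 = 104760 − 3390×38.8 = −26772; K_2 = 14731.73 − 3390×(3.495 + 4.927) = −13818.85.
Balance: K_1 = K_2 − x×(3390 − 1030), so x = (K_2 − K_1)/(3390 − 1030) = 12953.1/2360 = 5.49 km.

5.49 km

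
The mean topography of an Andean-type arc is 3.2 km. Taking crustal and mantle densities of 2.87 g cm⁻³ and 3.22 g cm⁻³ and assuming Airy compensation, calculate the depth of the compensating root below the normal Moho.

26.2 km

By Archimedes' principle applied to the lithosphere: the weight of the topography is balanced by the buoyancy of the root, ρ_c h = (ρ_m − ρ_c) r.
r = h · ρ_c / (ρ_m − ρ_c) = 3.2 km × 2.87 / (3.22 − 2.87) = 26.2 km.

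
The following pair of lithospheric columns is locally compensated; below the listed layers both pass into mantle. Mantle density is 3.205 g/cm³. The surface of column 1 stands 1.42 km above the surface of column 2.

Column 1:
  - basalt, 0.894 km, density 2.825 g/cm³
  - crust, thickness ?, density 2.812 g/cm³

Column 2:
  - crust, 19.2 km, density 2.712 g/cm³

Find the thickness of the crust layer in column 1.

34.8 km

Take the compensation level at the base of the deeper column (depth z_c below the surface of column 1) and equate Σ ρ_i t_i down to z_c; mantle fills any gap and the z_c terms cancel.
Column 1: 0.894×2.825 + x×2.812 + (z_c − 0.894 − x)×3.205
Column 2: 1.42×0 + 19.2×2.712 + (z_c − 1.42 − 19.2)×3.205
The z_c×3.205 term appears on both sides and cancels. Collect the known terms of each column as K = Σ(ρt)_known − 3.205 × (depth of known layers): K_1 = 2.52555 − 3.205×0.894 = −0.33972; K_2 = 52.0704 − 3.205×(1.42 + 19.2) = −14.0167.
Balance: K_1 − x×(3.205 − 2.812) = K_2, so x = (K_1 − K_2)/(3.205 − 2.812) = 13.677/0.393 = 34.8 km.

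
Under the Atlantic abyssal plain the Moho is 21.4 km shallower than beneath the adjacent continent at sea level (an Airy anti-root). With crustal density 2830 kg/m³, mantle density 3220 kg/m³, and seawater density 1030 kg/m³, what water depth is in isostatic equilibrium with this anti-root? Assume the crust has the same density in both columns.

4.64 km

Replacing a thickness d of crust by seawater at the top must be balanced by replacing crust with mantle at the base: d (ρ_c − ρ_w) = a (ρ_m − ρ_c).
d = a (ρ_m − ρ_c)/(ρ_c − ρ_w) = 21.4 km × 390/1800 = 4.64 km.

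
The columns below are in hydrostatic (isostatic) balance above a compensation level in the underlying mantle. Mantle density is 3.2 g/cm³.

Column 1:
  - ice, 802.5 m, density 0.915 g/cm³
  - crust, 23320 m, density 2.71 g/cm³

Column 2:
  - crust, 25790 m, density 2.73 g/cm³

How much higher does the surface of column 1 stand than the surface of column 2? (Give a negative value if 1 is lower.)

356 m

For any compensation level in the mantle, the mantle terms cancel and isostasy reduces to e = (Σt_1 − Σt_2) − (Σ(ρt)_1 − Σ(ρt)_2) / ρ_m.
Σt_1 = 24122.5 m; Σt_2 = 25790 m; Σ(ρt)_1 = 63931.4875; Σ(ρt)_2 = 70406.7 (in m·g/cm³).
e = (24122.5 − 25790) − (63931.4875 − 70406.7) / 3.2 = 356 m.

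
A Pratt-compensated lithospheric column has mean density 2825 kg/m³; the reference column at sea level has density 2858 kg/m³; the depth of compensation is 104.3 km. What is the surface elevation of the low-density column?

ρ_ref D = ρ (D + h) → h = D (ρ_ref − ρ)/ρ.
h = 104.3 km × (2858 − 2825)/2825 = 1.22 km.

1.22 km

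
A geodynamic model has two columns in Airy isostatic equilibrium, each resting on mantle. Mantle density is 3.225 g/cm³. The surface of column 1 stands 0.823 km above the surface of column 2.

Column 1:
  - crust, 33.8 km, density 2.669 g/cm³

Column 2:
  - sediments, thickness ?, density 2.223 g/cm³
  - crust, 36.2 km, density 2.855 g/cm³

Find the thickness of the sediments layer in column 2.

Take the compensation level at the base of the deeper column (depth z_c below the surface of column 1) and equate Σ ρ_i t_i down to z_c; mantle fills any gap and the z_c terms cancel.
Column 1: 33.8×2.669 + (z_c − 33.8)×3.225
Column 2: 0.823×0 + x×2.223 + 36.2×2.855 + (z_c − 0.823 − 36.2 − x)×3.225
The z_c×3.225 term appears on both sides and cancels. Collect the known terms of each column as K = Σ(ρt)_known − 3.225 × (depth of known layers): K_1 = 90.2122 − 3.225×33.8 = −18.7928; K_2 = 103.351 − 3.225×(0.823 + 36.2) = −16.048175.
Balance: K_1 = K_2 − x×(3.225 − 2.223), so x = (K_2 − K_1)/(3.225 − 2.223) = 2.74463/1.002 = 2.74 km.

2.74 km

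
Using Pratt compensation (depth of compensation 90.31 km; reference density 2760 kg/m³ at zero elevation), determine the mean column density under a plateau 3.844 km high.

2650 kg/m³

Pratt balance: ρ_ref D = ρ (D + h).
ρ = ρ_ref D/(D + h) = 2760 × 90.31 km/(90.31 km + 3.844 km) = 2650 kg/m³.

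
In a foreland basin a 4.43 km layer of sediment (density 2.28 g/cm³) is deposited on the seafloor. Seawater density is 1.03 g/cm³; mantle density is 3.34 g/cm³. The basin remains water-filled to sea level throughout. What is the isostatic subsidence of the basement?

Submarine loading: the sediment displaces seawater, and the subsidence is in turn flooded, so s (ρ_m − ρ_w) = t (ρ_sed − ρ_w).
s = 4.43 km × (2.28 − 1.03) / (3.34 − 1.03) = 2.4 km.

2.4 km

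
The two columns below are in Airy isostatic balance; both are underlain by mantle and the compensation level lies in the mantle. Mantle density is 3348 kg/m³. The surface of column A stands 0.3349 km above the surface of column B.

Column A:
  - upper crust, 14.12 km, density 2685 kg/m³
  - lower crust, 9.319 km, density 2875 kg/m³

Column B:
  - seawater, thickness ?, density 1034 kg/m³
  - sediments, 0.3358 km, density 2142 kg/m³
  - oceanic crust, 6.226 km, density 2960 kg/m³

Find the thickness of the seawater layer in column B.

Take the compensation level at the base of the deeper column (depth z_c below the surface of column A) and equate Σ ρ_i t_i down to z_c; mantle fills any gap and the z_c terms cancel.
Column A: 14.12×2685 + 9.319×2875 + (z_c − 23.439)×3348
Column B: 0.3349×0 + x×1034 + 0.3358×2142 + 6.226×2960 + (z_c − 0.3349 − 6.5618 − x)×3348
The z_c×3348 term appears on both sides and cancels. Collect the known terms of each column as K = Σ(ρt)_known − 3348 × (depth of known layers): K_A = 64704.325 − 3348×23.439 = −13769.447; K_B = 19148.2436 − 3348×(0.3349 + 6.5618) = −3941.908.
Balance: K_A = K_B − x×(3348 − 1034), so x = (K_B − K_A)/(3348 − 1034) = 9827.54/2314 = 4.25 km.

4.25 km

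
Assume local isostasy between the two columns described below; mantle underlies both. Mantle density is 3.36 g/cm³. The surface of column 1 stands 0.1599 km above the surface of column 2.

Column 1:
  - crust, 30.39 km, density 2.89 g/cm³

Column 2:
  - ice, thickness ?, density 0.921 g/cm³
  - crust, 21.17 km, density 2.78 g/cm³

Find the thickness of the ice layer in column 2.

Take the compensation level at the base of the deeper column (depth z_c below the surface of column 1) and equate Σ ρ_i t_i down to z_c; mantle fills any gap and the z_c terms cancel.
Column 1: 30.39×2.89 + (z_c − 30.39)×3.36
Column 2: 0.1599×0 + x×0.921 + 21.17×2.78 + (z_c − 0.1599 − 21.17 − x)×3.36
The z_c×3.36 term appears on both sides and cancels. Collect the known terms of each column as K = Σ(ρt)_known − 3.36 × (depth of known layers): K_1 = 87.8271 − 3.36×30.39 = −14.2833; K_2 = 58.8526 − 3.36×(0.1599 + 21.17) = −12.815864.
Balance: K_1 = K_2 − x×(3.36 − 0.921), so x = (K_2 − K_1)/(3.36 − 0.921) = 1.46744/2.439 = 0.602 km.

0.602 km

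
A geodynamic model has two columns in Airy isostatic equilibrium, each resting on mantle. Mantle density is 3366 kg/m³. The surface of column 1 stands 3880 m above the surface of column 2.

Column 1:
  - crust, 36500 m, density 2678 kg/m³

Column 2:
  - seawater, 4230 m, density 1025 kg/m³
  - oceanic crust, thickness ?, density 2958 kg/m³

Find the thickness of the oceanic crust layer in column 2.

5270 m

Take the compensation level at the base of the deeper column (depth z_c below the surface of column 1) and equate Σ ρ_i t_i down to z_c; mantle fills any gap and the z_c terms cancel.
Column 1: 36500×2678 + (z_c − 36500)×3366
Column 2: 3880×0 + 4230×1025 + x×2958 + (z_c − 3880 − 4230 − x)×3366
The z_c×3366 term appears on both sides and cancels. Collect the known terms of each column as K = Σ(ρt)_known − 3366 × (depth of known layers): K_1 = 97747000 − 3366×36500 = −25112000; K_2 = 4335750 − 3366×(3880 + 4230) = −22962510.
Balance: K_1 = K_2 − x×(3366 − 2958), so x = (K_2 − K_1)/(3366 − 2958) = 2149490/408 = 5270 m.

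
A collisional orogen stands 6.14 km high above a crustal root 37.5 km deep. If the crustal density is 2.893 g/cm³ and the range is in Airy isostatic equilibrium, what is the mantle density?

Airy balance: ρ_c h = (ρ_m − ρ_c) r → ρ_m = ρ_c (1 + h/r).
ρ_m = 2.893 × (1 + 6.14 km/37.5 km) = 3.37 g/cm³.

3.37 g/cm³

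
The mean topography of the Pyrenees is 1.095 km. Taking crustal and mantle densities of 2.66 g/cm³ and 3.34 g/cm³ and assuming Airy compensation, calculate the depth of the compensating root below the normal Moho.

4.28 km

Equating mass per unit area of the two columns: the weight of the topography is balanced by the buoyancy of the root, ρ_c h = (ρ_m − ρ_c) r.
r = h · ρ_c / (ρ_m − ρ_c) = 1.095 km × 2.66 / (3.34 − 2.66) = 4.28 km.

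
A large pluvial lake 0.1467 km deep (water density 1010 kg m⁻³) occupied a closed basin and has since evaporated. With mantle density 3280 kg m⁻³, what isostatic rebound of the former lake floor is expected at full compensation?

u = d ρ_w/ρ_m = 0.1467 km × 1010/3280 = 0.0452 km.

0.0452 km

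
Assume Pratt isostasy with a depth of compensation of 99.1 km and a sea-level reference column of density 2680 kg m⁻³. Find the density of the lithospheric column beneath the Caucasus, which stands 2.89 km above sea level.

Pratt balance: ρ_ref D = ρ (D + h).
ρ = ρ_ref D/(D + h) = 2680 × 99.1 km/(99.1 km + 2.89 km) = 2600 kg m⁻³.

2600 kg m⁻³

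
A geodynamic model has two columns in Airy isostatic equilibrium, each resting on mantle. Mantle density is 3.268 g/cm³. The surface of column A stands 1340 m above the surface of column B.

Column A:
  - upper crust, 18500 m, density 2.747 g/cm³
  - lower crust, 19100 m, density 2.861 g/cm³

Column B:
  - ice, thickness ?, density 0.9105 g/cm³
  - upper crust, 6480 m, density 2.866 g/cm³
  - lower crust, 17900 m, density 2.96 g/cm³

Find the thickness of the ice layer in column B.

2080 m

Take the compensation level at the base of the deeper column (depth z_c below the surface of column A) and equate Σ ρ_i t_i down to z_c; mantle fills any gap and the z_c terms cancel.
Column A: 18500×2.747 + 19100×2.861 + (z_c − 37600)×3.268
Column B: 1340×0 + x×0.9105 + 6480×2.866 + 17900×2.96 + (z_c − 1340 − 24380 − x)×3.268
The z_c×3.268 term appears on both sides and cancels. Collect the known terms of each column as K = Σ(ρt)_known − 3.268 × (depth of known layers): K_A = 105464.6 − 3.268×37600 = −17412.2; K_B = 71555.68 − 3.268×(1340 + 24380) = −12497.28.
Balance: K_A = K_B − x×(3.268 − 0.9105), so x = (K_B − K_A)/(3.268 − 0.9105) = 4914.92/2.3575 = 2080 m.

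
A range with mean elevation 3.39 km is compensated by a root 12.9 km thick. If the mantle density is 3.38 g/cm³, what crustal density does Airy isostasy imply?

ρ_c h = (ρ_m − ρ_c) r → ρ_c (h + r) = ρ_m r → ρ_c = ρ_m r / (h + r).
ρ_c = 3.38 × 12.9 km / (3.39 km + 12.9 km) = 2.68 g/cm³.

2.68 g/cm³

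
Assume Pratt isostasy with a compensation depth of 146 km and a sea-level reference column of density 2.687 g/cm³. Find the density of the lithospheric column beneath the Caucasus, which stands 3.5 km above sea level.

Pratt balance: ρ_ref D = ρ (D + h).
ρ = ρ_ref D/(D + h) = 2.687 × 146 km/(146 km + 3.5 km) = 2.62 g/cm³.

2.62 g/cm³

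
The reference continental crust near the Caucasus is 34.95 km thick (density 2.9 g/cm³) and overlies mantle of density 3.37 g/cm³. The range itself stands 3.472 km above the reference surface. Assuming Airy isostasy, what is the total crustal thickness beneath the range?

Root depth r = h ρ_c / (ρ_m − ρ_c) = 3.472 km × 2.9 / 0.47 = 21.42 km.
Total thickness = T + h + r = 34.95 km + 3.472 km + 21.42 km = 59.8 km.

59.8 km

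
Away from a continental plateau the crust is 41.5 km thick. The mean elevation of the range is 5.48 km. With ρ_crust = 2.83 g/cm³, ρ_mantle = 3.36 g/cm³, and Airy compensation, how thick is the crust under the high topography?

Root depth r = h ρ_c / (ρ_m − ρ_c) = 5.48 km × 2.83 / 0.53 = 29.26 km.
Total thickness = T + h + r = 41.5 km + 5.48 km + 29.26 km = 76.2 km.

76.2 km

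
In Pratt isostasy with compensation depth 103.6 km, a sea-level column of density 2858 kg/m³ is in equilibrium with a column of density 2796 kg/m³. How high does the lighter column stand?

ρ_ref D = ρ (D + h) → h = D (ρ_ref − ρ)/ρ.
h = 103.6 km × (2858 − 2796)/2796 = 2.3 km.

2.3 km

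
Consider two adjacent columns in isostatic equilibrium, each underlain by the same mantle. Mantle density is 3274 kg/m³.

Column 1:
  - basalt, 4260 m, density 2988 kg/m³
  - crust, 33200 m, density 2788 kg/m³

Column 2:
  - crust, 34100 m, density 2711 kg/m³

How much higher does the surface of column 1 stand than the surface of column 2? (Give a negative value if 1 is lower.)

For any compensation level in the mantle, the mantle terms cancel and isostasy reduces to e = (Σt_1 − Σt_2) − (Σ(ρt)_1 − Σ(ρt)_2) / ρ_m.
Σt_1 = 37460 m; Σt_2 = 34100 m; Σ(ρt)_1 = 105290480; Σ(ρt)_2 = 92445100 (in m·kg/m³).
e = (37460 − 34100) − (105290480 − 92445100) / 3274 = −563 m.

−563 m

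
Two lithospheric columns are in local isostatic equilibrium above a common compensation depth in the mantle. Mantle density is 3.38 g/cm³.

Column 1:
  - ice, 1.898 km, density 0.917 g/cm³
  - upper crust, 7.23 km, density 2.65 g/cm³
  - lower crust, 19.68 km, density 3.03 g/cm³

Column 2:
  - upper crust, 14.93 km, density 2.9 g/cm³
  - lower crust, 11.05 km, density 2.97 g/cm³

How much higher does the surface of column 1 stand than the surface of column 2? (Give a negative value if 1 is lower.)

For any compensation level in the mantle, the mantle terms cancel and isostasy reduces to e = (Σt_1 − Σt_2) − (Σ(ρt)_1 − Σ(ρt)_2) / ρ_m.
Σt_1 = 28.808 km; Σt_2 = 25.98 km; Σ(ρt)_1 = 80.530366; Σ(ρt)_2 = 76.1155 (in km·g/cm³).
e = (28.808 − 25.98) − (80.530366 − 76.1155) / 3.38 = 1.52 km.

1.52 km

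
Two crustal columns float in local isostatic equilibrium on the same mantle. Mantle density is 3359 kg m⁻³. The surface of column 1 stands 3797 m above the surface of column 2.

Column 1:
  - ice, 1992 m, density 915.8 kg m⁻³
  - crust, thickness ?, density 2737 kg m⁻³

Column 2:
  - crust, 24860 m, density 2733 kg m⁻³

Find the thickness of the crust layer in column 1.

37700 m

Take the compensation level at the base of the deeper column (depth z_c below the surface of column 1) and equate Σ ρ_i t_i down to z_c; mantle fills any gap and the z_c terms cancel.
Column 1: 1992×915.8 + x×2737 + (z_c − 1992 − x)×3359
Column 2: 3797×0 + 24860×2733 + (z_c − 3797 − 24860)×3359
The z_c×3359 term appears on both sides and cancels. Collect the known terms of each column as K = Σ(ρt)_known − 3359 × (depth of known layers): K_1 = 1824273.6 − 3359×1992 = −4866854.4; K_2 = 67942380 − 3359×(3797 + 24860) = −28316483.
Balance: K_1 − x×(3359 − 2737) = K_2, so x = (K_1 − K_2)/(3359 − 2737) = 23449600/622 = 37700 m.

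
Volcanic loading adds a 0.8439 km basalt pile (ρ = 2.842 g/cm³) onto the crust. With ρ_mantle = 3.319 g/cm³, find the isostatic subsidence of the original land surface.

0.723 km

Subaerial loading: s = t ρ_load / ρ_m.
s = 0.8439 km × 2.842/3.319 = 0.723 km.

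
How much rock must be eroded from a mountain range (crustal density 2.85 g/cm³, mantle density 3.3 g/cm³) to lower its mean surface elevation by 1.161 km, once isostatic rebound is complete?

8.51 km

Net drop Δ = e − u = e − e ρ_c/ρ_m = e (ρ_m − ρ_c)/ρ_m.
e = Δ ρ_m/(ρ_m − ρ_c) = 1.161 km × 3.3/0.45 = 8.51 km.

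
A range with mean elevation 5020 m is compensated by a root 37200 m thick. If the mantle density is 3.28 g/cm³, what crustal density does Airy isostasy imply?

2.89 g/cm³

ρ_c h = (ρ_m − ρ_c) r → ρ_c (h + r) = ρ_m r → ρ_c = ρ_m r / (h + r).
ρ_c = 3.28 × 37200 m / (5020 m + 37200 m) = 2.89 g/cm³.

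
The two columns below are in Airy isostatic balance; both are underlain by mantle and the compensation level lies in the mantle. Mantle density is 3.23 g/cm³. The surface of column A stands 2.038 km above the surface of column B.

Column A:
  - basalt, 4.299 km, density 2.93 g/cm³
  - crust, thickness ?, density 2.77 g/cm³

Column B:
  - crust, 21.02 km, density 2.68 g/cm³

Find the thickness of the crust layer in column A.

Take the compensation level at the base of the deeper column (depth z_c below the surface of column A) and equate Σ ρ_i t_i down to z_c; mantle fills any gap and the z_c terms cancel.
Column A: 4.299×2.93 + x×2.77 + (z_c − 4.299 − x)×3.23
Column B: 2.038×0 + 21.02×2.68 + (z_c − 2.038 − 21.02)×3.23
The z_c×3.23 term appears on both sides and cancels. Collect the known terms of each column as K = Σ(ρt)_known − 3.23 × (depth of known layers): K_A = 12.59607 − 3.23×4.299 = −1.2897; K_B = 56.3336 − 3.23×(2.038 + 21.02) = −18.14374.
Balance: K_A − x×(3.23 − 2.77) = K_B, so x = (K_A − K_B)/(3.23 − 2.77) = 16.854/0.46 = 36.6 km.

36.6 km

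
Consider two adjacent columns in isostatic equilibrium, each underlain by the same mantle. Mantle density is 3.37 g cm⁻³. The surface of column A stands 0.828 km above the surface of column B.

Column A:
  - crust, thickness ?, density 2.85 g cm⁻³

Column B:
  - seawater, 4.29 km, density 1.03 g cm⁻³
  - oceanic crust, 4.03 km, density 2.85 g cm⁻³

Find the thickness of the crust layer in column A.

28.7 km

Take the compensation level at the base of the deeper column (depth z_c below the surface of column A) and equate Σ ρ_i t_i down to z_c; mantle fills any gap and the z_c terms cancel.
Column A: x×2.85 + (z_c − 0 − x)×3.37
Column B: 0.828×0 + 4.29×1.03 + 4.03×2.85 + (z_c − 0.828 − 8.32)×3.37
The z_c×3.37 term appears on both sides and cancels. Collect the known terms of each column as K = Σ(ρt)_known − 3.37 × (depth of known layers): K_A = 0 − 3.37×0 = 0; K_B = 15.9042 − 3.37×(0.828 + 8.32) = −14.92456.
Balance: K_A − x×(3.37 − 2.85) = K_B, so x = (K_A − K_B)/(3.37 − 2.85) = 14.9246/0.52 = 28.7 km.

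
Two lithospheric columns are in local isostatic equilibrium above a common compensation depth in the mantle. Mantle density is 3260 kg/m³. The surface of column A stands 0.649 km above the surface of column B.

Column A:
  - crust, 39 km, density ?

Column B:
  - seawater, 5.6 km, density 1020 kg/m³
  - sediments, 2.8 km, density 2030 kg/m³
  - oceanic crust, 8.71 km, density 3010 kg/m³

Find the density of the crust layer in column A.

Take the compensation level at the base of the deeper column (depth z_c below the surface of column A) and equate Σ ρ_i t_i down to z_c; mantle fills any gap and the z_c terms cancel.
Column A: 39×ρ + (z_c − 39)×3260
Column B: 0.649×0 + 5.6×1020 + 2.8×2030 + 8.71×3010 + (z_c − 0.649 − 17.11)×3260
The z_c×3260 term appears on both sides and cancels. Collect the known terms of each column as K = Σ(ρt)_known − 3260 × (depth of known layers): K_A = 0 − 3260×39 = −127140; K_B = 37613.1 − 3260×(0.649 + 17.11) = −20281.24.
Balance: K_A + 39×ρ = K_B, so ρ = (K_B − K_A)/39 = 106859/39 = 2740 kg/m³.

2740 kg/m³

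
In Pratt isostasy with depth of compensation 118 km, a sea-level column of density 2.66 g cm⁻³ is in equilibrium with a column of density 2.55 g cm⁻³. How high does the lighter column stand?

ρ_ref D = ρ (D + h) → h = D (ρ_ref − ρ)/ρ.
h = 118 km × (2.66 − 2.55)/2.55 = 5.09 km.

5.09 km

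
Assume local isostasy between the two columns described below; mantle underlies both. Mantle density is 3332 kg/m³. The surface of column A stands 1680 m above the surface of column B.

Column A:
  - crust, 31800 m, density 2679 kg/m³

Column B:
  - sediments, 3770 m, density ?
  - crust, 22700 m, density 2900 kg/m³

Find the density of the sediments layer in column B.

Take the compensation level at the base of the deeper column (depth z_c below the surface of column A) and equate Σ ρ_i t_i down to z_c; mantle fills any gap and the z_c terms cancel.
Column A: 31800×2679 + (z_c − 31800)×3332
Column B: 1680×0 + 3770×ρ + 22700×2900 + (z_c − 1680 − 26470)×3332
The z_c×3332 term appears on both sides and cancels. Collect the known terms of each column as K = Σ(ρt)_known − 3332 × (depth of known layers): K_A = 85192200 − 3332×31800 = −20765400; K_B = 65830000 − 3332×(1680 + 26470) = −27965800.
Balance: K_A = K_B + 3770×ρ, so ρ = (K_A − K_B)/3770 = 7200400/3770 = 1910 kg/m³.

1910 kg/m³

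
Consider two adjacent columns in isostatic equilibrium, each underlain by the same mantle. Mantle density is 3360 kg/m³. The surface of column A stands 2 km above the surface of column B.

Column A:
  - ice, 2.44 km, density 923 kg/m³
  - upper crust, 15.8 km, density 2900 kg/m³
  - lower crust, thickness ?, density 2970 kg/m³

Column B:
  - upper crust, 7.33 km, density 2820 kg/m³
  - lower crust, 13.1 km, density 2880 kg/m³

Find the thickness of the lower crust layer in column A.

9.62 km

Take the compensation level at the base of the deeper column (depth z_c below the surface of column A) and equate Σ ρ_i t_i down to z_c; mantle fills any gap and the z_c terms cancel.
Column A: 2.44×923 + 15.8×2900 + x×2970 + (z_c − 18.24 − x)×3360
Column B: 2×0 + 7.33×2820 + 13.1×2880 + (z_c − 2 − 20.43)×3360
The z_c×3360 term appears on both sides and cancels. Collect the known terms of each column as K = Σ(ρt)_known − 3360 × (depth of known layers): K_A = 48072.12 − 3360×18.24 = −13214.28; K_B = 58398.6 − 3360×(2 + 20.43) = −16966.2.
Balance: K_A − x×(3360 − 2970) = K_B, so x = (K_A − K_B)/(3360 − 2970) = 3751.92/390 = 9.62 km.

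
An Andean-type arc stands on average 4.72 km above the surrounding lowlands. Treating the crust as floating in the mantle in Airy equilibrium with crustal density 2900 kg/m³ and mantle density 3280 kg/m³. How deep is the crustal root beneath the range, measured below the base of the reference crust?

Balancing pressure at the compensation depth: the weight of the topography is balanced by the buoyancy of the root, ρ_c h = (ρ_m − ρ_c) r.
r = h · ρ_c / (ρ_m − ρ_c) = 4.72 km × 2900 / (3280 − 2900) = 36 km.

36 km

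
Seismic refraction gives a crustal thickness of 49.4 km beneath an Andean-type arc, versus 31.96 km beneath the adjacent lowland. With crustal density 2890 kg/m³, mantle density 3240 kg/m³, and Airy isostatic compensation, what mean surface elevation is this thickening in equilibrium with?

Excess crust Δ = 49.4 km − 31.96 km = 17.44 km, split between elevation h and root r with h + r = Δ.
Airy balance ρ_c h = (ρ_m − ρ_c) r gives r = h ρ_c/(ρ_m − ρ_c), so h (1 + ρ_c/(ρ_m − ρ_c)) = Δ, i.e. h = Δ (ρ_m − ρ_c)/ρ_m.
h = 17.44 km × 350/3240 = 1.88 km.

1.88 km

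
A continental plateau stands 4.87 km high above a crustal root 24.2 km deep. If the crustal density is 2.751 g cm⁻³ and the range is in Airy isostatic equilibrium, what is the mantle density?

3.3 g cm⁻³

Airy balance: ρ_c h = (ρ_m − ρ_c) r → ρ_m = ρ_c (1 + h/r).
ρ_m = 2.751 × (1 + 4.87 km/24.2 km) = 3.3 g cm⁻³.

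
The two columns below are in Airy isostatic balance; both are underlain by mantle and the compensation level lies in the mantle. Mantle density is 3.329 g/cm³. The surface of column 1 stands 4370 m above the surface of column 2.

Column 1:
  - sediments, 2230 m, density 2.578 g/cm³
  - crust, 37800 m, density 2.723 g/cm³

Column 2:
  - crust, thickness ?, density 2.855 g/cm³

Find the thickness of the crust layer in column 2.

Take the compensation level at the base of the deeper column (depth z_c below the surface of column 1) and equate Σ ρ_i t_i down to z_c; mantle fills any gap and the z_c terms cancel.
Column 1: 2230×2.578 + 37800×2.723 + (z_c − 40030)×3.329
Column 2: 4370×0 + x×2.855 + (z_c − 4370 − 0 − x)×3.329
The z_c×3.329 term appears on both sides and cancels. Collect the known terms of each column as K = Σ(ρt)_known − 3.329 × (depth of known layers): K_1 = 108678.34 − 3.329×40030 = −24581.53; K_2 = 0 − 3.329×(4370 + 0) = −14547.73.
Balance: K_1 = K_2 − x×(3.329 − 2.855), so x = (K_2 − K_1)/(3.329 − 2.855) = 10033.8/0.474 = 21200 m.

21200 m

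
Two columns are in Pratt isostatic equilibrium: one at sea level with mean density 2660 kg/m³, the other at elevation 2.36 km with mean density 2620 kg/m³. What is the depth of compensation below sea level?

155 km

ρ_ref D = ρ (D + h) → D (ρ_ref − ρ) = ρ h.
D = ρ h/(ρ_ref − ρ) = 2620 × 2.36 km/(2660 − 2620) = 155 km.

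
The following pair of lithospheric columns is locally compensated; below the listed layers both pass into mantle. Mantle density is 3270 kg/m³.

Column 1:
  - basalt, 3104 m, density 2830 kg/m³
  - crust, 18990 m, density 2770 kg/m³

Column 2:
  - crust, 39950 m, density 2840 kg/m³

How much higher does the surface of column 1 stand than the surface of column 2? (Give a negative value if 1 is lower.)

−1930 m

For any compensation level in the mantle, the mantle terms cancel and isostasy reduces to e = (Σt_1 − Σt_2) − (Σ(ρt)_1 − Σ(ρt)_2) / ρ_m.
Σt_1 = 22094 m; Σt_2 = 39950 m; Σ(ρt)_1 = 61386620; Σ(ρt)_2 = 113458000 (in m·kg/m³).
e = (22094 − 39950) − (61386620 − 113458000) / 3270 = −1930 m.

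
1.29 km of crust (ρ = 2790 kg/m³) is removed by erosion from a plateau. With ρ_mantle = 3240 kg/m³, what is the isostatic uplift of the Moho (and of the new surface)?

Unloading: uplift u = e ρ_c/ρ_m = 1.29 km × 2790/3240 = 1.11 km.

1.11 km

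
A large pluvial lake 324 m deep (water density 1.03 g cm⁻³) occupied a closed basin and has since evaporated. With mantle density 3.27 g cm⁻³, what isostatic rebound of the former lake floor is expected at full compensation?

u = d ρ_w/ρ_m = 324 m × 1.03/3.27 = 102 m.

102 m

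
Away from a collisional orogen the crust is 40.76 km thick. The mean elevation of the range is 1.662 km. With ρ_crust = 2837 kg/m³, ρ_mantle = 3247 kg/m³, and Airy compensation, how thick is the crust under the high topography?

53.9 km

Root depth r = h ρ_c / (ρ_m − ρ_c) = 1.662 km × 2837 / 410 = 11.5 km.
Total thickness = T + h + r = 40.76 km + 1.662 km + 11.5 km = 53.9 km.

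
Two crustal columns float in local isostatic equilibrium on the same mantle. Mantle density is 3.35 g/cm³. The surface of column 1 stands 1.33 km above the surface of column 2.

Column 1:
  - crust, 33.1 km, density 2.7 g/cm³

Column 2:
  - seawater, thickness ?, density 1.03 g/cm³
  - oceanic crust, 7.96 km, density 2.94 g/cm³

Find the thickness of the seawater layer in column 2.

5.95 km

Take the compensation level at the base of the deeper column (depth z_c below the surface of column 1) and equate Σ ρ_i t_i down to z_c; mantle fills any gap and the z_c terms cancel.
Column 1: 33.1×2.7 + (z_c − 33.1)×3.35
Column 2: 1.33×0 + x×1.03 + 7.96×2.94 + (z_c − 1.33 − 7.96 − x)×3.35
The z_c×3.35 term appears on both sides and cancels. Collect the known terms of each column as K = Σ(ρt)_known − 3.35 × (depth of known layers): K_1 = 89.37 − 3.35×33.1 = −21.515; K_2 = 23.4024 − 3.35×(1.33 + 7.96) = −7.7191.
Balance: K_1 = K_2 − x×(3.35 − 1.03), so x = (K_2 − K_1)/(3.35 − 1.03) = 13.7959/2.32 = 5.95 km.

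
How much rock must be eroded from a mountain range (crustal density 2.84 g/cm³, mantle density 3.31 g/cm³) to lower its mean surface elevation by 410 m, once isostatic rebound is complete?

Net drop Δ = e − u = e − e ρ_c/ρ_m = e (ρ_m − ρ_c)/ρ_m.
e = Δ ρ_m/(ρ_m − ρ_c) = 410 m × 3.31/0.47 = 2890 m.

2890 m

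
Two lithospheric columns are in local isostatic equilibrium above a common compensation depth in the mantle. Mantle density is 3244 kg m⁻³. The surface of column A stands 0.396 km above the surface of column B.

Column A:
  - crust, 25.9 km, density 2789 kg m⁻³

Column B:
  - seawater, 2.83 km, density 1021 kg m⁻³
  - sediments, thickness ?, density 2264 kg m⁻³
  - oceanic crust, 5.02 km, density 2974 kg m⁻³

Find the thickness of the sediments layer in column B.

2.91 km

Take the compensation level at the base of the deeper column (depth z_c below the surface of column A) and equate Σ ρ_i t_i down to z_c; mantle fills any gap and the z_c terms cancel.
Column A: 25.9×2789 + (z_c − 25.9)×3244
Column B: 0.396×0 + 2.83×1021 + x×2264 + 5.02×2974 + (z_c − 0.396 − 7.85 − x)×3244
The z_c×3244 term appears on both sides and cancels. Collect the known terms of each column as K = Σ(ρt)_known − 3244 × (depth of known layers): K_A = 72235.1 − 3244×25.9 = −11784.5; K_B = 17818.91 − 3244×(0.396 + 7.85) = −8931.114.
Balance: K_A = K_B − x×(3244 − 2264), so x = (K_B − K_A)/(3244 − 2264) = 2853.39/980 = 2.91 km.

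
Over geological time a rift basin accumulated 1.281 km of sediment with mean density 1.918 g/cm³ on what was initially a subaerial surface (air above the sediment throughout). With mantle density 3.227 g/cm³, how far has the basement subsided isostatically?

Subaerial load: s = t ρ_sed / ρ_m = 1.281 km × 1.918/3.227 = 0.761 km.

0.761 km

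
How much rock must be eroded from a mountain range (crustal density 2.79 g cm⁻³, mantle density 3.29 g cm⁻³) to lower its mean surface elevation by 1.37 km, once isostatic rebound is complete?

Net drop Δ = e − u = e − e ρ_c/ρ_m = e (ρ_m − ρ_c)/ρ_m.
e = Δ ρ_m/(ρ_m − ρ_c) = 1.37 km × 3.29/0.5 = 9.01 km.

9.01 km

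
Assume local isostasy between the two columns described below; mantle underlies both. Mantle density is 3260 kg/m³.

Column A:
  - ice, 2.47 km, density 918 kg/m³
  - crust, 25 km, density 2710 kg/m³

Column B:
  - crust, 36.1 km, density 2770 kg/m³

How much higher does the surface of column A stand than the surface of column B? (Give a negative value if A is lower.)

For any compensation level in the mantle, the mantle terms cancel and isostasy reduces to e = (Σt_A − Σt_B) − (Σ(ρt)_A − Σ(ρt)_B) / ρ_m.
Σt_A = 27.47 km; Σt_B = 36.1 km; Σ(ρt)_A = 70017.46; Σ(ρt)_B = 99997 (in km·kg/m³).
e = (27.47 − 36.1) − (70017.46 − 99997) / 3260 = 0.566 km.

0.566 km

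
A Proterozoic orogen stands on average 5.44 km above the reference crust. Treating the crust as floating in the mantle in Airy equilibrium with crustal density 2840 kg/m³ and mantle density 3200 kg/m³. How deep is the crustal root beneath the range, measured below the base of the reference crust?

42.9 km

By Archimedes' principle applied to the lithosphere: the weight of the topography is balanced by the buoyancy of the root, ρ_c h = (ρ_m − ρ_c) r.
r = h · ρ_c / (ρ_m − ρ_c) = 5.44 km × 2840 / (3200 − 2840) = 42.9 km.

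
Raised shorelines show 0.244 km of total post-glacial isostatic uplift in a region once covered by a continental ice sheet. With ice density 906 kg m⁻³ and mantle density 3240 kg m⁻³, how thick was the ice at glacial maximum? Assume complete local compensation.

u = t ρ_ice/ρ_m → t = u ρ_m/ρ_ice = 0.244 km × 3240/906 = 0.873 km.

0.873 km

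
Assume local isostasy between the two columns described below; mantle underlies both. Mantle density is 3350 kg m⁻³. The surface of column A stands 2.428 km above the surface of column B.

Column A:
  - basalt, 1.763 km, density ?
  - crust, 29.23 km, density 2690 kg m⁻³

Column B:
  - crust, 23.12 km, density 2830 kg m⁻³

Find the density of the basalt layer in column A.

2860 kg m⁻³

Take the compensation level at the base of the deeper column (depth z_c below the surface of column A) and equate Σ ρ_i t_i down to z_c; mantle fills any gap and the z_c terms cancel.
Column A: 1.763×ρ + 29.23×2690 + (z_c − 30.993)×3350
Column B: 2.428×0 + 23.12×2830 + (z_c − 2.428 − 23.12)×3350
The z_c×3350 term appears on both sides and cancels. Collect the known terms of each column as K = Σ(ρt)_known − 3350 × (depth of known layers): K_A = 78628.7 − 3350×30.993 = −25197.85; K_B = 65429.6 − 3350×(2.428 + 23.12) = −20156.2.
Balance: K_A + 1.763×ρ = K_B, so ρ = (K_B − K_A)/1.763 = 5041.65/1.763 = 2860 kg m⁻³.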